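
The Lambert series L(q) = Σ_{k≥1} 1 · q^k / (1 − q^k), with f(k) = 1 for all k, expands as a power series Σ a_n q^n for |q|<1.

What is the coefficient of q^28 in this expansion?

[q^28] f(1)=1,f(2)=1,f(4)=1,f(7)=1,f(14)=1,f(28)=1 ⇒ 6

a_28 = 6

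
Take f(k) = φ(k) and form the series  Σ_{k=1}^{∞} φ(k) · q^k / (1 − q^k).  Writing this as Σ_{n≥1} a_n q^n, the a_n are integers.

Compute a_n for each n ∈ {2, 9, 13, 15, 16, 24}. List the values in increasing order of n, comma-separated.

d|2:{2,1}  Σφ=1+1=2
q^9  k|9↦φ(k): 9:6 3:2 1:1  a_9=9
n=13: 1·13 13·1  φ→[1+12]=13
d|15:{15,5,3,1}  Σφ=8+4+2+1=15
q^16  k|16↦φ(k): 16:8 8:4 4:2 2:1 1:1  a_16=16
[q^24] φ(1)=1,φ(2)=1,φ(3)=2,φ(4)=2,φ(6)=2,φ(8)=4,φ(12)=4,φ(24)=8 ⇒ 24

2, 9, 13, 15, 16, 24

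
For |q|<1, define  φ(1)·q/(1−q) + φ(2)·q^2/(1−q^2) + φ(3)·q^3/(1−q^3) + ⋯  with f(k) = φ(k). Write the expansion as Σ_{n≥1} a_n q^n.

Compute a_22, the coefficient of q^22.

d|22:{22,11,2,1}  Σφ=10+10+1+1=22

a_22 = 22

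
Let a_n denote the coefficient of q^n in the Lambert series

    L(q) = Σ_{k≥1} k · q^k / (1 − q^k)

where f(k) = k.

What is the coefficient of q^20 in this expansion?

a_20 = 42

d|20:{20,10,5,4,2,1}  Σf=20+10+5+4+2+1=42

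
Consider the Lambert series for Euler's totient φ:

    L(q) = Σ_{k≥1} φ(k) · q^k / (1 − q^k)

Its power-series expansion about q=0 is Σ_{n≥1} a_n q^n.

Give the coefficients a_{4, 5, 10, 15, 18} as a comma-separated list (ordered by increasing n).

n=4: 4·1 2·2 1·4  φ→[2+1+1]=4
q^5  k|5↦φ(k): 5:4 1:1  a_5=5
n=10: 10·1 5·2 2·5 1·10  φ→[4+4+1+1]=10
q^15  k|15↦φ(k): 15:8 5:4 3:2 1:1  a_15=15
n=18: 18·1 9·2 6·3 3·6 2·9 1·18  φ→[6+6+2+2+1+1]=18

4, 5, 10, 15, 18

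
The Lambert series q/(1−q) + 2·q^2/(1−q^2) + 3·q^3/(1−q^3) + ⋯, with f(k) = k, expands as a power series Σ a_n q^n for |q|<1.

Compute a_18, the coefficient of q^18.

n=18: 18·1 9·2 6·3 3·6 2·9 1·18  f→[18+9+6+3+2+1]=39

a_18 = 39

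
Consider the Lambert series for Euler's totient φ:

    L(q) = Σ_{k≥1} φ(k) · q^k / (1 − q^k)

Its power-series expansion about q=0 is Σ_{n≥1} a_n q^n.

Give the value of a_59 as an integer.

n=59: 1·59 59·1  φ→[1+58]=59

a_59 = 59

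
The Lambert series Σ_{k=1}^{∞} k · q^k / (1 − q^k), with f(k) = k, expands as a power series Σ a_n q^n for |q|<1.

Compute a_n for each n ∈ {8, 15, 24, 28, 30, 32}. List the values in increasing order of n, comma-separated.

d|8:{1,2,4,8}  Σf=1+2+4+8=15
[q^15] f(1)=1,f(3)=3,f(5)=5,f(15)=15 ⇒ 24
d|24:{24,12,8,6,4,3,2,1}  Σf=24+12+8+6+4+3+2+1=60
n=28: 28·1 14·2 7·4 4·7 2·14 1·28  f→[28+14+7+4+2+1]=56
d|30:{1,2,3,5,6,10,15,30}  Σf=1+2+3+5+6+10+15+30=72
n=32: 1·32 2·16 4·8 8·4 16·2 32·1  f→[1+2+4+8+16+32]=63

15, 24, 60, 56, 72, 63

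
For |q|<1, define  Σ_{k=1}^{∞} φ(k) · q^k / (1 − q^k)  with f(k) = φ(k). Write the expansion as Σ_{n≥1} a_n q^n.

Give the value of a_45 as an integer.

n=45: 1·45 3·15 5·9 9·5 15·3 45·1  φ→[1+2+4+6+8+24]=45

a_45 = 45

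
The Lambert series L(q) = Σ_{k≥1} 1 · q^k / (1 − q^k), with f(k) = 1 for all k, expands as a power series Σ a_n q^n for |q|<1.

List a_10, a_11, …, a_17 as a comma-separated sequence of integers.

4, 2, 6, 2, 4, 4, 5, 2

n=10: 1·10 2·5 5·2 10·1  f→[1+1+1+1]=4
q^11  k|11↦f(k): 1:1 11:1  a_11=2
[q^12] f(1)=1,f(2)=1,f(3)=1,f(4)=1,f(6)=1,f(12)=1 ⇒ 6
[q^13] f(1)=1,f(13)=1 ⇒ 2
d|14:{14,7,2,1}  Σf=1+1+1+1=4
[q^15] f(15)=1,f(5)=1,f(3)=1,f(1)=1 ⇒ 4
n=16: 16·1 8·2 4·4 2·8 1·16  f→[1+1+1+1+1]=5
q^17  k|17↦f(k): 17:1 1:1  a_17=2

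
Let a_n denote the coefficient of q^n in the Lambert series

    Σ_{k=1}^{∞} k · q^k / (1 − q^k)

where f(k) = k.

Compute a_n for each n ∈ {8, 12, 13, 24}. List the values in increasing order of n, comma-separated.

n=8: 8·1 4·2 2·4 1·8  f→[8+4+2+1]=15
n=12: 1·12 2·6 3·4 4·3 6·2 12·1  f→[1+2+3+4+6+12]=28
q^13  k|13↦f(k): 1:1 13:13  a_13=14
q^24  k|24↦f(k): 1:1 2:2 3:3 4:4 6:6 8:8 12:12 24:24  a_24=60

15, 28, 14, 60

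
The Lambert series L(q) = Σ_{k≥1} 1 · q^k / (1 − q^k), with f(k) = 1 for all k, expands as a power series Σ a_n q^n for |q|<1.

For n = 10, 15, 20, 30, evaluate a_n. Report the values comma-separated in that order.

4, 4, 6, 8

n=10: 10·1 5·2 2·5 1·10  f→[1+1+1+1]=4
n=15: 15·1 5·3 3·5 1·15  f→[1+1+1+1]=4
q^20  k|20↦f(k): 20:1 10:1 5:1 4:1 2:1 1:1  a_20=6
[q^30] f(1)=1,f(2)=1,f(3)=1,f(5)=1,f(6)=1,f(10)=1,f(15)=1,f(30)=1 ⇒ 8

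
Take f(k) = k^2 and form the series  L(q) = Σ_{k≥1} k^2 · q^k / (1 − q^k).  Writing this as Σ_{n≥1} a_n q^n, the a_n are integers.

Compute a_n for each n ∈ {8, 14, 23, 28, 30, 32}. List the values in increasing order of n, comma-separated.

d|8:{1,2,4,8}  Σf=1+4+16+64=85
n=14: 1·14 2·7 7·2 14·1  f→[1+4+49+196]=250
q^23  k|23↦f(k): 23:529 1:1  a_23=530
[q^28] f(1)=1,f(2)=4,f(4)=16,f(7)=49,f(14)=196,f(28)=784 ⇒ 1050
q^30  k|30↦f(k): 30:900 15:225 10:100 6:36 5:25 3:9 2:4 1:1  a_30=1300
[q^32] f(1)=1,f(2)=4,f(4)=16,f(8)=64,f(16)=256,f(32)=1024 ⇒ 1365

85, 250, 530, 1050, 1300, 1365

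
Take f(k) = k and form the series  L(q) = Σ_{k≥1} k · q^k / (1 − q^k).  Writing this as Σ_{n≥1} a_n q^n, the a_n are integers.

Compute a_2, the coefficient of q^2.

d|2:{1,2}  Σf=1+2=3

a_2 = 3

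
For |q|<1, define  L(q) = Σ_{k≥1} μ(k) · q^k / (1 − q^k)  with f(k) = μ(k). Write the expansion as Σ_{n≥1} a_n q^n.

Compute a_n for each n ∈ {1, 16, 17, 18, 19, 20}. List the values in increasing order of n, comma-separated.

1, 0, 0, 0, 0, 0

q^1  k|1↦μ(k): 1:1  a_1=1
[q^16] μ(1)=1,μ(2)=-1,μ(4)=0,μ(8)=0,μ(16)=0 ⇒ 0
q^17  k|17↦μ(k): 1:1 17:-1  a_17=0
[q^18] μ(1)=1,μ(2)=-1,μ(3)=-1,μ(6)=1,μ(9)=0,μ(18)=0 ⇒ 0
q^19  k|19↦μ(k): 1:1 19:-1  a_19=0
d|20:{1,2,4,5,10,20}  Σμ=1+(-1)+0+(-1)+1+0=0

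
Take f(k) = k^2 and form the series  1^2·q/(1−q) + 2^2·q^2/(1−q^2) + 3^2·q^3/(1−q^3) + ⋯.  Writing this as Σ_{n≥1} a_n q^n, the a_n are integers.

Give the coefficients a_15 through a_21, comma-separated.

260, 341, 290, 455, 362, 546, 500

d|15:{1,3,5,15}  Σf=1+9+25+225=260
q^16  k|16↦f(k): 1:1 2:4 4:16 8:64 16:256  a_16=341
d|17:{1,17}  Σf=1+289=290
n=18: 1·18 2·9 3·6 6·3 9·2 18·1  f→[1+4+9+36+81+324]=455
q^19  k|19↦f(k): 1:1 19:361  a_19=362
d|20:{20,10,5,4,2,1}  Σf=400+100+25+16+4+1=546
d|21:{21,7,3,1}  Σf=441+49+9+1=500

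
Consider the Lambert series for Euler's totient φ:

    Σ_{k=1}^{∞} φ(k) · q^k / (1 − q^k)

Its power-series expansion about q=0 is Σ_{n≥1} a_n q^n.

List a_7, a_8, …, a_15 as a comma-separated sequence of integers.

[q^7] φ(7)=6,φ(1)=1 ⇒ 7
q^8  k|8↦φ(k): 1:1 2:1 4:2 8:4  a_8=8
[q^9] φ(9)=6,φ(3)=2,φ(1)=1 ⇒ 9
[q^10] φ(1)=1,φ(2)=1,φ(5)=4,φ(10)=4 ⇒ 10
[q^11] φ(1)=1,φ(11)=10 ⇒ 11
q^12  k|12↦φ(k): 12:4 6:2 4:2 3:2 2:1 1:1  a_12=12
n=13: 1·13 13·1  φ→[1+12]=13
n=14: 14·1 7·2 2·7 1·14  φ→[6+6+1+1]=14
n=15: 15·1 5·3 3·5 1·15  φ→[8+4+2+1]=15

7, 8, 9, 10, 11, 12, 13, 14, 15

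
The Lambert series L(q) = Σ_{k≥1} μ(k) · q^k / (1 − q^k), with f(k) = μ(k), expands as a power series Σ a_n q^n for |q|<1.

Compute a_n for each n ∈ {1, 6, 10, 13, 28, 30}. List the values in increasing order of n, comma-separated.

d|1:{1}  Σμ=1=1
[q^6] μ(1)=1,μ(2)=-1,μ(3)=-1,μ(6)=1 ⇒ 0
[q^10] μ(10)=1,μ(5)=-1,μ(2)=-1,μ(1)=1 ⇒ 0
[q^13] μ(13)=-1,μ(1)=1 ⇒ 0
[q^28] μ(28)=0,μ(14)=1,μ(7)=-1,μ(4)=0,μ(2)=-1,μ(1)=1 ⇒ 0
d|30:{1,2,3,5,6,10,15,30}  Σμ=1+(-1)+(-1)+(-1)+1+1+1+(-1)=0

1, 0, 0, 0, 0, 0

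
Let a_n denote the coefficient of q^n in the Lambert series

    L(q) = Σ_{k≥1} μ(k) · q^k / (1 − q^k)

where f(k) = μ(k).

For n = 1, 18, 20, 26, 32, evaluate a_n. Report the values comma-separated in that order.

1, 0, 0, 0, 0

n=1: 1·1  μ→[1]=1
[q^18] μ(18)=0,μ(9)=0,μ(6)=1,μ(3)=-1,μ(2)=-1,μ(1)=1 ⇒ 0
n=20: 1·20 2·10 4·5 5·4 10·2 20·1  μ→[1+(-1)+0+(-1)+1+0]=0
q^26  k|26↦μ(k): 1:1 2:-1 13:-1 26:1  a_26=0
[q^32] μ(32)=0,μ(16)=0,μ(8)=0,μ(4)=0,μ(2)=-1,μ(1)=1 ⇒ 0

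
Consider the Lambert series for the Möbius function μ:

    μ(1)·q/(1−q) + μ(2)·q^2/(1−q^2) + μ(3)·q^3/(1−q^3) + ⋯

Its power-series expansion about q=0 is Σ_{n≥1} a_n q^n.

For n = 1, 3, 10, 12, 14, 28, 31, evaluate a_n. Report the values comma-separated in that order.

1, 0, 0, 0, 0, 0, 0

n=1: 1·1  μ→[1]=1
d|3:{3,1}  Σμ=(-1)+1=0
n=10: 10·1 5·2 2·5 1·10  μ→[1+(-1)+(-1)+1]=0
[q^12] μ(1)=1,μ(2)=-1,μ(3)=-1,μ(4)=0,μ(6)=1,μ(12)=0 ⇒ 0
q^14  k|14↦μ(k): 1:1 2:-1 7:-1 14:1  a_14=0
d|28:{1,2,4,7,14,28}  Σμ=1+(-1)+0+(-1)+1+0=0
[q^31] μ(1)=1,μ(31)=-1 ⇒ 0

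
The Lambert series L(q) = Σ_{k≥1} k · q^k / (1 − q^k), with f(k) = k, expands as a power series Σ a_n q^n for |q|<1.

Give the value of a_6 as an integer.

n=6: 6·1 3·2 2·3 1·6  f→[6+3+2+1]=12

a_6 = 12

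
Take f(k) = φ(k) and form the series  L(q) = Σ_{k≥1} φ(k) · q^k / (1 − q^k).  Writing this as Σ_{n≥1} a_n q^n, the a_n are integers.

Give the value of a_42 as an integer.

q^42  k|42↦φ(k): 1:1 2:1 3:2 6:2 7:6 14:6 21:12 42:12  a_42=42

a_42 = 42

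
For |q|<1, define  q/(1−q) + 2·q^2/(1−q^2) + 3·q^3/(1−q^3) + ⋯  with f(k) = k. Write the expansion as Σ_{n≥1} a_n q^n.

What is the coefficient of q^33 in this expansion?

q^33  k|33↦f(k): 33:33 11:11 3:3 1:1  a_33=48

a_33 = 48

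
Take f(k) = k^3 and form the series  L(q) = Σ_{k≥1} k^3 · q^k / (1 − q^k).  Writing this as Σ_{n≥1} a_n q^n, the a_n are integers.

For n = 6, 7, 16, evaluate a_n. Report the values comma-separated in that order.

[q^6] f(6)=216,f(3)=27,f(2)=8,f(1)=1 ⇒ 252
d|7:{7,1}  Σf=343+1=344
n=16: 16·1 8·2 4·4 2·8 1·16  f→[4096+512+64+8+1]=4681

252, 344, 4681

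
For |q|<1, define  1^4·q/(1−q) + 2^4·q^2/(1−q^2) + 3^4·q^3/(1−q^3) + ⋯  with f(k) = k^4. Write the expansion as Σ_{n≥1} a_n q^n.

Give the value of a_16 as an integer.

a_16 = 69905

q^16  k|16↦f(k): 16:65536 8:4096 4:256 2:16 1:1  a_16=69905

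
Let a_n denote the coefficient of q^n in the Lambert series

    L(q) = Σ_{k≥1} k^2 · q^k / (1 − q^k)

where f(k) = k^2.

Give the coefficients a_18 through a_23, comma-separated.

d|18:{18,9,6,3,2,1}  Σf=324+81+36+9+4+1=455
d|19:{1,19}  Σf=1+361=362
d|20:{1,2,4,5,10,20}  Σf=1+4+16+25+100+400=546
[q^21] f(1)=1,f(3)=9,f(7)=49,f(21)=441 ⇒ 500
q^22  k|22↦f(k): 22:484 11:121 2:4 1:1  a_22=610
d|23:{1,23}  Σf=1+529=530

455, 362, 546, 500, 610, 530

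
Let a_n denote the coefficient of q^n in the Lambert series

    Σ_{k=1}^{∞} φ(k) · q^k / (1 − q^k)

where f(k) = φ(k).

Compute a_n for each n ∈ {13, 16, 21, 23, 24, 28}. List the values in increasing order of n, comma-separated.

d|13:{13,1}  Σφ=12+1=13
[q^16] φ(16)=8,φ(8)=4,φ(4)=2,φ(2)=1,φ(1)=1 ⇒ 16
q^21  k|21↦φ(k): 21:12 7:6 3:2 1:1  a_21=21
[q^23] φ(23)=22,φ(1)=1 ⇒ 23
d|24:{24,12,8,6,4,3,2,1}  Σφ=8+4+4+2+2+2+1+1=24
q^28  k|28↦φ(k): 28:12 14:6 7:6 4:2 2:1 1:1  a_28=28

13, 16, 21, 23, 24, 28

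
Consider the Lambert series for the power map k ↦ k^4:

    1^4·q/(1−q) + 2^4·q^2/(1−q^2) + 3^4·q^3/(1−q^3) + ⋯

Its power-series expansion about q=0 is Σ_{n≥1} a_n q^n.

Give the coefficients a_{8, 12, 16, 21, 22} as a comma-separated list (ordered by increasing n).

n=8: 1·8 2·4 4·2 8·1  f→[1+16+256+4096]=4369
[q^12] f(12)=20736,f(6)=1296,f(4)=256,f(3)=81,f(2)=16,f(1)=1 ⇒ 22386
n=16: 16·1 8·2 4·4 2·8 1·16  f→[65536+4096+256+16+1]=69905
[q^21] f(21)=194481,f(7)=2401,f(3)=81,f(1)=1 ⇒ 196964
[q^22] f(1)=1,f(2)=16,f(11)=14641,f(22)=234256 ⇒ 248914

4369, 22386, 69905, 196964, 248914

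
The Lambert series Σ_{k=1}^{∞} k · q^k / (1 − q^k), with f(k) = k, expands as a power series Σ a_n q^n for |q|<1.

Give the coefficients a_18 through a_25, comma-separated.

39, 20, 42, 32, 36, 24, 60, 31

q^18  k|18↦f(k): 18:18 9:9 6:6 3:3 2:2 1:1  a_18=39
q^19  k|19↦f(k): 1:1 19:19  a_19=20
q^20  k|20↦f(k): 1:1 2:2 4:4 5:5 10:10 20:20  a_20=42
n=21: 21·1 7·3 3·7 1·21  f→[21+7+3+1]=32
n=22: 1·22 2·11 11·2 22·1  f→[1+2+11+22]=36
q^23  k|23↦f(k): 1:1 23:23  a_23=24
[q^24] f(24)=24,f(12)=12,f(8)=8,f(6)=6,f(4)=4,f(3)=3,f(2)=2,f(1)=1 ⇒ 60
q^25  k|25↦f(k): 1:1 5:5 25:25  a_25=31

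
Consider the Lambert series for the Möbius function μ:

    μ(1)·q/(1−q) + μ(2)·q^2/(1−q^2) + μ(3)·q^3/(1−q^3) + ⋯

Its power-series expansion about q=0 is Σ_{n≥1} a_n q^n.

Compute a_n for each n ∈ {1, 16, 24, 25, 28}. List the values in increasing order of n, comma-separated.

1, 0, 0, 0, 0

q^1  k|1↦μ(k): 1:1  a_1=1
q^16  k|16↦μ(k): 16:0 8:0 4:0 2:-1 1:1  a_16=0
q^24  k|24↦μ(k): 1:1 2:-1 3:-1 4:0 6:1 8:0 12:0 24:0  a_24=0
[q^25] μ(25)=0,μ(5)=-1,μ(1)=1 ⇒ 0
q^28  k|28↦μ(k): 1:1 2:-1 4:0 7:-1 14:1 28:0  a_28=0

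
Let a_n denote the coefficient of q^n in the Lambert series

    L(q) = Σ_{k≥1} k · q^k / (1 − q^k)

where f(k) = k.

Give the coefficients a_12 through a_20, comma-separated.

28, 14, 24, 24, 31, 18, 39, 20, 42

q^12  k|12↦f(k): 1:1 2:2 3:3 4:4 6:6 12:12  a_12=28
[q^13] f(13)=13,f(1)=1 ⇒ 14
q^14  k|14↦f(k): 1:1 2:2 7:7 14:14  a_14=24
d|15:{15,5,3,1}  Σf=15+5+3+1=24
q^16  k|16↦f(k): 16:16 8:8 4:4 2:2 1:1  a_16=31
q^17  k|17↦f(k): 17:17 1:1  a_17=18
[q^18] f(1)=1,f(2)=2,f(3)=3,f(6)=6,f(9)=9,f(18)=18 ⇒ 39
d|19:{19,1}  Σf=19+1=20
d|20:{20,10,5,4,2,1}  Σf=20+10+5+4+2+1=42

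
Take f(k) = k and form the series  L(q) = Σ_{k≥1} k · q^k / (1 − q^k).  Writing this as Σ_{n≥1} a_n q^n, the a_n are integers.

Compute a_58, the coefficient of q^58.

q^58  k|58↦f(k): 1:1 2:2 29:29 58:58  a_58=90

a_58 = 90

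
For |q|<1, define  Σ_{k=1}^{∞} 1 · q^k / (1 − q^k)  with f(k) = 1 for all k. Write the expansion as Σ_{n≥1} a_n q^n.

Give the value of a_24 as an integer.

d|24:{24,12,8,6,4,3,2,1}  Σf=1+1+1+1+1+1+1+1=8

a_24 = 8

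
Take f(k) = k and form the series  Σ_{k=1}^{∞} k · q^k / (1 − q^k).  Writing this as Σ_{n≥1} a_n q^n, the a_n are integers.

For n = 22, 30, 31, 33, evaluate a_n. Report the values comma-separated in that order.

[q^22] f(22)=22,f(11)=11,f(2)=2,f(1)=1 ⇒ 36
n=30: 1·30 2·15 3·10 5·6 6·5 10·3 15·2 30·1  f→[1+2+3+5+6+10+15+30]=72
d|31:{31,1}  Σf=31+1=32
d|33:{1,3,11,33}  Σf=1+3+11+33=48

36, 72, 32, 48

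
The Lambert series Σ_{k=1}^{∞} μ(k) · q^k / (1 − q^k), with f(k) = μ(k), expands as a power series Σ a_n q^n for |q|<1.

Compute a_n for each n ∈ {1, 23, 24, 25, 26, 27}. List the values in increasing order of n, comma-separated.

q^1  k|1↦μ(k): 1:1  a_1=1
n=23: 1·23 23·1  μ→[1+(-1)]=0
n=24: 24·1 12·2 8·3 6·4 4·6 3·8 2·12 1·24  μ→[0+0+0+1+0+(-1)+(-1)+1]=0
q^25  k|25↦μ(k): 1:1 5:-1 25:0  a_25=0
[q^26] μ(1)=1,μ(2)=-1,μ(13)=-1,μ(26)=1 ⇒ 0
d|27:{1,3,9,27}  Σμ=1+(-1)+0+0=0

1, 0, 0, 0, 0, 0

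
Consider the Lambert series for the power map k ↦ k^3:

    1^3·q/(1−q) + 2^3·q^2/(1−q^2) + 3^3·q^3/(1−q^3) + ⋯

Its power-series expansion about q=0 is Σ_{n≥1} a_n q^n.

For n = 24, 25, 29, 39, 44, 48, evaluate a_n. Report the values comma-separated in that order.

[q^24] f(1)=1,f(2)=8,f(3)=27,f(4)=64,f(6)=216,f(8)=512,f(12)=1728,f(24)=13824 ⇒ 16380
[q^25] f(25)=15625,f(5)=125,f(1)=1 ⇒ 15751
q^29  k|29↦f(k): 1:1 29:24389  a_29=24390
d|39:{1,3,13,39}  Σf=1+27+2197+59319=61544
n=44: 44·1 22·2 11·4 4·11 2·22 1·44  f→[85184+10648+1331+64+8+1]=97236
[q^48] f(48)=110592,f(24)=13824,f(16)=4096,f(12)=1728,f(8)=512,f(6)=216,f(4)=64,f(3)=27,f(2)=8,f(1)=1 ⇒ 131068

16380, 15751, 24390, 61544, 97236, 131068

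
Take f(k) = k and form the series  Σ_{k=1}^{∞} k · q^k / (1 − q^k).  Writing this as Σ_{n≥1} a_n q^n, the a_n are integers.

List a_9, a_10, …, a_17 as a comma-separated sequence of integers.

13, 18, 12, 28, 14, 24, 24, 31, 18

d|9:{1,3,9}  Σf=1+3+9=13
q^10  k|10↦f(k): 10:10 5:5 2:2 1:1  a_10=18
[q^11] f(1)=1,f(11)=11 ⇒ 12
[q^12] f(12)=12,f(6)=6,f(4)=4,f(3)=3,f(2)=2,f(1)=1 ⇒ 28
d|13:{13,1}  Σf=13+1=14
[q^14] f(1)=1,f(2)=2,f(7)=7,f(14)=14 ⇒ 24
n=15: 1·15 3·5 5·3 15·1  f→[1+3+5+15]=24
q^16  k|16↦f(k): 1:1 2:2 4:4 8:8 16:16  a_16=31
[q^17] f(17)=17,f(1)=1 ⇒ 18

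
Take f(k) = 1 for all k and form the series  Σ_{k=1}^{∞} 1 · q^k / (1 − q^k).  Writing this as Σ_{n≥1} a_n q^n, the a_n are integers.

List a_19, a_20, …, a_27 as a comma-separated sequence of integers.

[q^19] f(19)=1,f(1)=1 ⇒ 2
d|20:{20,10,5,4,2,1}  Σf=1+1+1+1+1+1=6
q^21  k|21↦f(k): 1:1 3:1 7:1 21:1  a_21=4
n=22: 1·22 2·11 11·2 22·1  f→[1+1+1+1]=4
q^23  k|23↦f(k): 1:1 23:1  a_23=2
[q^24] f(1)=1,f(2)=1,f(3)=1,f(4)=1,f(6)=1,f(8)=1,f(12)=1,f(24)=1 ⇒ 8
d|25:{1,5,25}  Σf=1+1+1=3
n=26: 26·1 13·2 2·13 1·26  f→[1+1+1+1]=4
q^27  k|27↦f(k): 27:1 9:1 3:1 1:1  a_27=4

2, 6, 4, 4, 2, 8, 3, 4, 4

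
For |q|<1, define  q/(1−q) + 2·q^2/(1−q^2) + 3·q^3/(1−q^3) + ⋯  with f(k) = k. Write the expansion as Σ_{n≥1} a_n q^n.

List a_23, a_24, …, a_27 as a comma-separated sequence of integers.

24, 60, 31, 42, 40

[q^23] f(1)=1,f(23)=23 ⇒ 24
d|24:{24,12,8,6,4,3,2,1}  Σf=24+12+8+6+4+3+2+1=60
q^25  k|25↦f(k): 1:1 5:5 25:25  a_25=31
q^26  k|26↦f(k): 1:1 2:2 13:13 26:26  a_26=42
n=27: 1·27 3·9 9·3 27·1  f→[1+3+9+27]=40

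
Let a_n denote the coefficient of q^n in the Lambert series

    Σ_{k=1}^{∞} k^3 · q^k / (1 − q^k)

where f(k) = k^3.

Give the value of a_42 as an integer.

n=42: 42·1 21·2 14·3 7·6 6·7 3·14 2·21 1·42  f→[74088+9261+2744+343+216+27+8+1]=86688

a_42 = 86688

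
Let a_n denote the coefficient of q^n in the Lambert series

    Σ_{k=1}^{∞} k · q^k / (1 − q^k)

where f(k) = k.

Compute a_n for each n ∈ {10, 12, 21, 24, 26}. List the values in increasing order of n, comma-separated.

18, 28, 32, 60, 42

q^10  k|10↦f(k): 10:10 5:5 2:2 1:1  a_10=18
q^12  k|12↦f(k): 1:1 2:2 3:3 4:4 6:6 12:12  a_12=28
[q^21] f(21)=21,f(7)=7,f(3)=3,f(1)=1 ⇒ 32
d|24:{1,2,3,4,6,8,12,24}  Σf=1+2+3+4+6+8+12+24=60
[q^26] f(26)=26,f(13)=13,f(2)=2,f(1)=1 ⇒ 42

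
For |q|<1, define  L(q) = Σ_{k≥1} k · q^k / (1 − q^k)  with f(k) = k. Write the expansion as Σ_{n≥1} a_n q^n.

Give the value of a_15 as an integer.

a_15 = 24

[q^15] f(1)=1,f(3)=3,f(5)=5,f(15)=15 ⇒ 24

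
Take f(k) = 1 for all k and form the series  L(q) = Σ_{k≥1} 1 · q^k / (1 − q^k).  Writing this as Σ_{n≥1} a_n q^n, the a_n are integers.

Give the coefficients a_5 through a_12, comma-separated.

2, 4, 2, 4, 3, 4, 2, 6

q^5  k|5↦f(k): 5:1 1:1  a_5=2
q^6  k|6↦f(k): 1:1 2:1 3:1 6:1  a_6=4
n=7: 7·1 1·7  f→[1+1]=2
[q^8] f(8)=1,f(4)=1,f(2)=1,f(1)=1 ⇒ 4
n=9: 1·9 3·3 9·1  f→[1+1+1]=3
[q^10] f(1)=1,f(2)=1,f(5)=1,f(10)=1 ⇒ 4
[q^11] f(11)=1,f(1)=1 ⇒ 2
q^12  k|12↦f(k): 1:1 2:1 3:1 4:1 6:1 12:1  a_12=6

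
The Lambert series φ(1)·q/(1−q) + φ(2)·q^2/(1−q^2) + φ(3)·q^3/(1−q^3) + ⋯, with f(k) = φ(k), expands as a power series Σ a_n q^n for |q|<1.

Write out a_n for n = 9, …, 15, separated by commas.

[q^9] φ(9)=6,φ(3)=2,φ(1)=1 ⇒ 9
q^10  k|10↦φ(k): 1:1 2:1 5:4 10:4  a_10=10
[q^11] φ(1)=1,φ(11)=10 ⇒ 11
q^12  k|12↦φ(k): 1:1 2:1 3:2 4:2 6:2 12:4  a_12=12
[q^13] φ(13)=12,φ(1)=1 ⇒ 13
d|14:{1,2,7,14}  Σφ=1+1+6+6=14
n=15: 1·15 3·5 5·3 15·1  φ→[1+2+4+8]=15

9, 10, 11, 12, 13, 14, 15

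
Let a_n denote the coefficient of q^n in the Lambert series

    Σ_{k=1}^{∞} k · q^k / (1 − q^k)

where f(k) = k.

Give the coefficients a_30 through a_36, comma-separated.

72, 32, 63, 48, 54, 48, 91

q^30  k|30↦f(k): 1:1 2:2 3:3 5:5 6:6 10:10 15:15 30:30  a_30=72
[q^31] f(31)=31,f(1)=1 ⇒ 32
d|32:{32,16,8,4,2,1}  Σf=32+16+8+4+2+1=63
q^33  k|33↦f(k): 33:33 11:11 3:3 1:1  a_33=48
d|34:{1,2,17,34}  Σf=1+2+17+34=54
d|35:{35,7,5,1}  Σf=35+7+5+1=48
[q^36] f(1)=1,f(2)=2,f(3)=3,f(4)=4,f(6)=6,f(9)=9,f(12)=12,f(18)=18,f(36)=36 ⇒ 91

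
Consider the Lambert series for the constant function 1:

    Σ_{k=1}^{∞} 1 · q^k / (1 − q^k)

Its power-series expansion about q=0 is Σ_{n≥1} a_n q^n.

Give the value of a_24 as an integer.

a_24 = 8

[q^24] f(24)=1,f(12)=1,f(8)=1,f(6)=1,f(4)=1,f(3)=1,f(2)=1,f(1)=1 ⇒ 8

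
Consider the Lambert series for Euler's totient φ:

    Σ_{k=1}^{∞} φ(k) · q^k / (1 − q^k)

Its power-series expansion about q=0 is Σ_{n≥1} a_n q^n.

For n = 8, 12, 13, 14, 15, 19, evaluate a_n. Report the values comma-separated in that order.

d|8:{1,2,4,8}  Σφ=1+1+2+4=8
q^12  k|12↦φ(k): 1:1 2:1 3:2 4:2 6:2 12:4  a_12=12
d|13:{1,13}  Σφ=1+12=13
d|14:{1,2,7,14}  Σφ=1+1+6+6=14
n=15: 15·1 5·3 3·5 1·15  φ→[8+4+2+1]=15
q^19  k|19↦φ(k): 1:1 19:18  a_19=19

8, 12, 13, 14, 15, 19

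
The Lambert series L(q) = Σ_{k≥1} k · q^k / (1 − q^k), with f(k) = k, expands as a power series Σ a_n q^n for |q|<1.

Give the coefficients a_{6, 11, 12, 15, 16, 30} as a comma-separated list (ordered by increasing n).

[q^6] f(1)=1,f(2)=2,f(3)=3,f(6)=6 ⇒ 12
d|11:{11,1}  Σf=11+1=12
[q^12] f(1)=1,f(2)=2,f(3)=3,f(4)=4,f(6)=6,f(12)=12 ⇒ 28
d|15:{1,3,5,15}  Σf=1+3+5+15=24
q^16  k|16↦f(k): 16:16 8:8 4:4 2:2 1:1  a_16=31
q^30  k|30↦f(k): 1:1 2:2 3:3 5:5 6:6 10:10 15:15 30:30  a_30=72

12, 12, 28, 24, 31, 72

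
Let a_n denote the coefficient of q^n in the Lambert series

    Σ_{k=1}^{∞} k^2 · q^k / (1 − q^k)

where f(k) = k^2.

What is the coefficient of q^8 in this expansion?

a_8 = 85

q^8  k|8↦f(k): 8:64 4:16 2:4 1:1  a_8=85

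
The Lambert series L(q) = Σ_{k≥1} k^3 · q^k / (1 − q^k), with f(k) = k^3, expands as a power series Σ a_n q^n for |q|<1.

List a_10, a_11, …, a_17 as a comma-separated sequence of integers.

q^10  k|10↦f(k): 10:1000 5:125 2:8 1:1  a_10=1134
q^11  k|11↦f(k): 1:1 11:1331  a_11=1332
q^12  k|12↦f(k): 1:1 2:8 3:27 4:64 6:216 12:1728  a_12=2044
[q^13] f(13)=2197,f(1)=1 ⇒ 2198
n=14: 14·1 7·2 2·7 1·14  f→[2744+343+8+1]=3096
n=15: 15·1 5·3 3·5 1·15  f→[3375+125+27+1]=3528
d|16:{16,8,4,2,1}  Σf=4096+512+64+8+1=4681
d|17:{1,17}  Σf=1+4913=4914

1134, 1332, 2044, 2198, 3096, 3528, 4681, 4914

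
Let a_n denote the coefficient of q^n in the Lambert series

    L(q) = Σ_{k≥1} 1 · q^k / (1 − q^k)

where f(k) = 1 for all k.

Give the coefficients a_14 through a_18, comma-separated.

4, 4, 5, 2, 6

d|14:{14,7,2,1}  Σf=1+1+1+1=4
[q^15] f(1)=1,f(3)=1,f(5)=1,f(15)=1 ⇒ 4
q^16  k|16↦f(k): 16:1 8:1 4:1 2:1 1:1  a_16=5
[q^17] f(17)=1,f(1)=1 ⇒ 2
q^18  k|18↦f(k): 1:1 2:1 3:1 6:1 9:1 18:1  a_18=6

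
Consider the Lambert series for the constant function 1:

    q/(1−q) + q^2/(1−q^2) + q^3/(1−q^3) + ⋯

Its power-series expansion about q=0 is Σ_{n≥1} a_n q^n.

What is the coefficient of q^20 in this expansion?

n=20: 20·1 10·2 5·4 4·5 2·10 1·20  f→[1+1+1+1+1+1]=6

a_20 = 6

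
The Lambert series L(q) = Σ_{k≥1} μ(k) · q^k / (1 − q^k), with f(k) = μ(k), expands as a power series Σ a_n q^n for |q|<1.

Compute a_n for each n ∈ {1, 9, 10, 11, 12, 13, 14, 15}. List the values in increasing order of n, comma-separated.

d|1:{1}  Σμ=1=1
q^9  k|9↦μ(k): 1:1 3:-1 9:0  a_9=0
n=10: 1·10 2·5 5·2 10·1  μ→[1+(-1)+(-1)+1]=0
d|11:{1,11}  Σμ=1+(-1)=0
d|12:{12,6,4,3,2,1}  Σμ=0+1+0+(-1)+(-1)+1=0
d|13:{13,1}  Σμ=(-1)+1=0
[q^14] μ(14)=1,μ(7)=-1,μ(2)=-1,μ(1)=1 ⇒ 0
q^15  k|15↦μ(k): 1:1 3:-1 5:-1 15:1  a_15=0

1, 0, 0, 0, 0, 0, 0, 0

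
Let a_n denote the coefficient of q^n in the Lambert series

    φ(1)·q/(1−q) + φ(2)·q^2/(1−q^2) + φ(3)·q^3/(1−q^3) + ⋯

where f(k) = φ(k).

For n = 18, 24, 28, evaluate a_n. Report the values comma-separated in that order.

q^18  k|18↦φ(k): 1:1 2:1 3:2 6:2 9:6 18:6  a_18=18
d|24:{24,12,8,6,4,3,2,1}  Σφ=8+4+4+2+2+2+1+1=24
n=28: 28·1 14·2 7·4 4·7 2·14 1·28  φ→[12+6+6+2+1+1]=28

18, 24, 28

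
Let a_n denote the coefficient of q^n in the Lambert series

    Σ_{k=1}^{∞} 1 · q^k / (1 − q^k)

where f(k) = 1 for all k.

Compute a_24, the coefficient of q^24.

a_24 = 8

d|24:{24,12,8,6,4,3,2,1}  Σf=1+1+1+1+1+1+1+1=8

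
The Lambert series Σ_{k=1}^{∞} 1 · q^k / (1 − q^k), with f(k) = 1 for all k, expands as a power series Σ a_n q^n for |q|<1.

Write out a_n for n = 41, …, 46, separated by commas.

q^41  k|41↦f(k): 1:1 41:1  a_41=2
d|42:{42,21,14,7,6,3,2,1}  Σf=1+1+1+1+1+1+1+1=8
d|43:{43,1}  Σf=1+1=2
q^44  k|44↦f(k): 1:1 2:1 4:1 11:1 22:1 44:1  a_44=6
n=45: 45·1 15·3 9·5 5·9 3·15 1·45  f→[1+1+1+1+1+1]=6
[q^46] f(46)=1,f(23)=1,f(2)=1,f(1)=1 ⇒ 4

2, 8, 2, 6, 6, 4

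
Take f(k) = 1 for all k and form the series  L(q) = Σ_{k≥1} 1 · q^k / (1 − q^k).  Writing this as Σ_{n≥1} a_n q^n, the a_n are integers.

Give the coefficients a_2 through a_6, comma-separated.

n=2: 2·1 1·2  f→[1+1]=2
[q^3] f(1)=1,f(3)=1 ⇒ 2
n=4: 1·4 2·2 4·1  f→[1+1+1]=3
d|5:{1,5}  Σf=1+1=2
n=6: 1·6 2·3 3·2 6·1  f→[1+1+1+1]=4

2, 2, 3, 2, 4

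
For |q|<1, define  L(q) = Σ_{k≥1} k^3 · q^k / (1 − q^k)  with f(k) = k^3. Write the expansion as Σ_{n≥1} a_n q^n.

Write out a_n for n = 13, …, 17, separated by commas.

d|13:{13,1}  Σf=2197+1=2198
q^14  k|14↦f(k): 1:1 2:8 7:343 14:2744  a_14=3096
q^15  k|15↦f(k): 1:1 3:27 5:125 15:3375  a_15=3528
n=16: 1·16 2·8 4·4 8·2 16·1  f→[1+8+64+512+4096]=4681
[q^17] f(17)=4913,f(1)=1 ⇒ 4914

2198, 3096, 3528, 4681, 4914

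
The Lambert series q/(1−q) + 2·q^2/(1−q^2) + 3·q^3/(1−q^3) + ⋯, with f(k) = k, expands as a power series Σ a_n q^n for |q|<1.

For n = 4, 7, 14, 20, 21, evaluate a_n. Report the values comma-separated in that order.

7, 8, 24, 42, 32

[q^4] f(1)=1,f(2)=2,f(4)=4 ⇒ 7
d|7:{1,7}  Σf=1+7=8
d|14:{14,7,2,1}  Σf=14+7+2+1=24
n=20: 1·20 2·10 4·5 5·4 10·2 20·1  f→[1+2+4+5+10+20]=42
n=21: 21·1 7·3 3·7 1·21  f→[21+7+3+1]=32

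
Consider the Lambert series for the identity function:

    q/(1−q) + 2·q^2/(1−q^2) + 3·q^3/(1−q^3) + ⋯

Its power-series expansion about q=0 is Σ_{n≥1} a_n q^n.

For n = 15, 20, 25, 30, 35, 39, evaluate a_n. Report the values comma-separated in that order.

24, 42, 31, 72, 48, 56

q^15  k|15↦f(k): 15:15 5:5 3:3 1:1  a_15=24
[q^20] f(20)=20,f(10)=10,f(5)=5,f(4)=4,f(2)=2,f(1)=1 ⇒ 42
n=25: 1·25 5·5 25·1  f→[1+5+25]=31
[q^30] f(1)=1,f(2)=2,f(3)=3,f(5)=5,f(6)=6,f(10)=10,f(15)=15,f(30)=30 ⇒ 72
n=35: 1·35 5·7 7·5 35·1  f→[1+5+7+35]=48
n=39: 1·39 3·13 13·3 39·1  f→[1+3+13+39]=56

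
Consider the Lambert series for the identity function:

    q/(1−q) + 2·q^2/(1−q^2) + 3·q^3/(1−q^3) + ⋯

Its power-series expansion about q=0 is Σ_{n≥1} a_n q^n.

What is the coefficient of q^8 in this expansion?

a_8 = 15

d|8:{1,2,4,8}  Σf=1+2+4+8=15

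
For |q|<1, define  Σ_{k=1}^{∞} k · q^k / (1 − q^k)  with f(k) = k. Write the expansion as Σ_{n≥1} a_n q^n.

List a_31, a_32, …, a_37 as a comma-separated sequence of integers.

[q^31] f(31)=31,f(1)=1 ⇒ 32
n=32: 32·1 16·2 8·4 4·8 2·16 1·32  f→[32+16+8+4+2+1]=63
[q^33] f(33)=33,f(11)=11,f(3)=3,f(1)=1 ⇒ 48
[q^34] f(34)=34,f(17)=17,f(2)=2,f(1)=1 ⇒ 54
q^35  k|35↦f(k): 35:35 7:7 5:5 1:1  a_35=48
n=36: 36·1 18·2 12·3 9·4 6·6 4·9 3·12 2·18 1·36  f→[36+18+12+9+6+4+3+2+1]=91
n=37: 1·37 37·1  f→[1+37]=38

32, 63, 48, 54, 48, 91, 38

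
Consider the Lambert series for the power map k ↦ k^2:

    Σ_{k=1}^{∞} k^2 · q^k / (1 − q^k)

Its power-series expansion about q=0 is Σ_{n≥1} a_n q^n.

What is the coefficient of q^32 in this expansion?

a_32 = 1365

q^32  k|32↦f(k): 1:1 2:4 4:16 8:64 16:256 32:1024  a_32=1365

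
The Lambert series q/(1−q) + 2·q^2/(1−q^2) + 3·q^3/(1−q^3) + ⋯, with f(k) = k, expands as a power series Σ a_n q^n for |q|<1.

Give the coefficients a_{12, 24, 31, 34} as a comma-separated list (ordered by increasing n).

28, 60, 32, 54

[q^12] f(1)=1,f(2)=2,f(3)=3,f(4)=4,f(6)=6,f(12)=12 ⇒ 28
q^24  k|24↦f(k): 1:1 2:2 3:3 4:4 6:6 8:8 12:12 24:24  a_24=60
q^31  k|31↦f(k): 1:1 31:31  a_31=32
[q^34] f(1)=1,f(2)=2,f(17)=17,f(34)=34 ⇒ 54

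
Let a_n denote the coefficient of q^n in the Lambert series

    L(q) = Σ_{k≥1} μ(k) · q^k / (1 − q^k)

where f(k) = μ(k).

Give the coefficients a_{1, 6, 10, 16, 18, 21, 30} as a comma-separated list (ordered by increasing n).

q^1  k|1↦μ(k): 1:1  a_1=1
n=6: 1·6 2·3 3·2 6·1  μ→[1+(-1)+(-1)+1]=0
d|10:{1,2,5,10}  Σμ=1+(-1)+(-1)+1=0
d|16:{16,8,4,2,1}  Σμ=0+0+0+(-1)+1=0
n=18: 1·18 2·9 3·6 6·3 9·2 18·1  μ→[1+(-1)+(-1)+1+0+0]=0
[q^21] μ(21)=1,μ(7)=-1,μ(3)=-1,μ(1)=1 ⇒ 0
[q^30] μ(1)=1,μ(2)=-1,μ(3)=-1,μ(5)=-1,μ(6)=1,μ(10)=1,μ(15)=1,μ(30)=-1 ⇒ 0

1, 0, 0, 0, 0, 0, 0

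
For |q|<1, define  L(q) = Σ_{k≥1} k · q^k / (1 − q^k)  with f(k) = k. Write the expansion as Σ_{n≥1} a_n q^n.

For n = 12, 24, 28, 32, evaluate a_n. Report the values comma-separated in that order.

[q^12] f(12)=12,f(6)=6,f(4)=4,f(3)=3,f(2)=2,f(1)=1 ⇒ 28
d|24:{1,2,3,4,6,8,12,24}  Σf=1+2+3+4+6+8+12+24=60
q^28  k|28↦f(k): 1:1 2:2 4:4 7:7 14:14 28:28  a_28=56
[q^32] f(1)=1,f(2)=2,f(4)=4,f(8)=8,f(16)=16,f(32)=32 ⇒ 63

28, 60, 56, 63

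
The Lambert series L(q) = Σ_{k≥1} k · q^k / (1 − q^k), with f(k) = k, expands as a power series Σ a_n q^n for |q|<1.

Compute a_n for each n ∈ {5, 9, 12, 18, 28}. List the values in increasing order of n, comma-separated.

d|5:{5,1}  Σf=5+1=6
q^9  k|9↦f(k): 1:1 3:3 9:9  a_9=13
d|12:{1,2,3,4,6,12}  Σf=1+2+3+4+6+12=28
[q^18] f(18)=18,f(9)=9,f(6)=6,f(3)=3,f(2)=2,f(1)=1 ⇒ 39
d|28:{1,2,4,7,14,28}  Σf=1+2+4+7+14+28=56

6, 13, 28, 39, 56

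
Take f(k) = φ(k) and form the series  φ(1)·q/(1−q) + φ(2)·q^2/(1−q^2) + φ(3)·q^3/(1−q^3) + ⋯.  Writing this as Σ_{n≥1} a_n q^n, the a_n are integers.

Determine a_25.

q^25  k|25↦φ(k): 25:20 5:4 1:1  a_25=25

a_25 = 25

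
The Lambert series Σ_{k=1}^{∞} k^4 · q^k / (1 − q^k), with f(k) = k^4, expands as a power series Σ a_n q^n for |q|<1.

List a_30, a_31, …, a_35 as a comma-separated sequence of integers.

872644, 923522, 1118481, 1200644, 1419874, 1503652

q^30  k|30↦f(k): 1:1 2:16 3:81 5:625 6:1296 10:10000 15:50625 30:810000  a_30=872644
d|31:{1,31}  Σf=1+923521=923522
n=32: 32·1 16·2 8·4 4·8 2·16 1·32  f→[1048576+65536+4096+256+16+1]=1118481
d|33:{33,11,3,1}  Σf=1185921+14641+81+1=1200644
q^34  k|34↦f(k): 1:1 2:16 17:83521 34:1336336  a_34=1419874
[q^35] f(35)=1500625,f(7)=2401,f(5)=625,f(1)=1 ⇒ 1503652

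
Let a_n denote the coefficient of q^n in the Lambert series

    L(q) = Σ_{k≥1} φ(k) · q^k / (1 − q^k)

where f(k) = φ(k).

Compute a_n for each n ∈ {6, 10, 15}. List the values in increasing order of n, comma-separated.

n=6: 6·1 3·2 2·3 1·6  φ→[2+2+1+1]=6
[q^10] φ(1)=1,φ(2)=1,φ(5)=4,φ(10)=4 ⇒ 10
[q^15] φ(1)=1,φ(3)=2,φ(5)=4,φ(15)=8 ⇒ 15

6, 10, 15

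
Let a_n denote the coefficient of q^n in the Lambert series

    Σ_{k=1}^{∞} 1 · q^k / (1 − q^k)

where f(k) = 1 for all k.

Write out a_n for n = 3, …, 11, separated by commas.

2, 3, 2, 4, 2, 4, 3, 4, 2

d|3:{1,3}  Σf=1+1=2
[q^4] f(4)=1,f(2)=1,f(1)=1 ⇒ 3
d|5:{1,5}  Σf=1+1=2
d|6:{6,3,2,1}  Σf=1+1+1+1=4
[q^7] f(7)=1,f(1)=1 ⇒ 2
[q^8] f(1)=1,f(2)=1,f(4)=1,f(8)=1 ⇒ 4
q^9  k|9↦f(k): 1:1 3:1 9:1  a_9=3
n=10: 10·1 5·2 2·5 1·10  f→[1+1+1+1]=4
q^11  k|11↦f(k): 11:1 1:1  a_11=2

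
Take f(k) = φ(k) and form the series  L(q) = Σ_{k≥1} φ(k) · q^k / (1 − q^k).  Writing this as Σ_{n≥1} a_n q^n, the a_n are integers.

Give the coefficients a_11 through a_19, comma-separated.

q^11  k|11↦φ(k): 1:1 11:10  a_11=11
q^12  k|12↦φ(k): 1:1 2:1 3:2 4:2 6:2 12:4  a_12=12
d|13:{13,1}  Σφ=12+1=13
d|14:{14,7,2,1}  Σφ=6+6+1+1=14
[q^15] φ(15)=8,φ(5)=4,φ(3)=2,φ(1)=1 ⇒ 15
q^16  k|16↦φ(k): 16:8 8:4 4:2 2:1 1:1  a_16=16
q^17  k|17↦φ(k): 17:16 1:1  a_17=17
d|18:{1,2,3,6,9,18}  Σφ=1+1+2+2+6+6=18
[q^19] φ(19)=18,φ(1)=1 ⇒ 19

11, 12, 13, 14, 15, 16, 17, 18, 19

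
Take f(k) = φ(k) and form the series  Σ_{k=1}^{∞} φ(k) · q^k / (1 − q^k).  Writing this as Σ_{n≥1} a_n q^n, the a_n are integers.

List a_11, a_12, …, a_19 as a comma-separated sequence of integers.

n=11: 11·1 1·11  φ→[10+1]=11
n=12: 1·12 2·6 3·4 4·3 6·2 12·1  φ→[1+1+2+2+2+4]=12
[q^13] φ(1)=1,φ(13)=12 ⇒ 13
n=14: 1·14 2·7 7·2 14·1  φ→[1+1+6+6]=14
q^15  k|15↦φ(k): 15:8 5:4 3:2 1:1  a_15=15
[q^16] φ(1)=1,φ(2)=1,φ(4)=2,φ(8)=4,φ(16)=8 ⇒ 16
n=17: 17·1 1·17  φ→[16+1]=17
n=18: 18·1 9·2 6·3 3·6 2·9 1·18  φ→[6+6+2+2+1+1]=18
[q^19] φ(1)=1,φ(19)=18 ⇒ 19

11, 12, 13, 14, 15, 16, 17, 18, 19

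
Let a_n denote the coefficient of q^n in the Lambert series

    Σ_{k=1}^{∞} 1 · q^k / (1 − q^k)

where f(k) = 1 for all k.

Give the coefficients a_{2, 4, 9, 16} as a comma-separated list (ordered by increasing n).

2, 3, 3, 5

d|2:{2,1}  Σf=1+1=2
n=4: 4·1 2·2 1·4  f→[1+1+1]=3
d|9:{9,3,1}  Σf=1+1+1=3
n=16: 1·16 2·8 4·4 8·2 16·1  f→[1+1+1+1+1]=5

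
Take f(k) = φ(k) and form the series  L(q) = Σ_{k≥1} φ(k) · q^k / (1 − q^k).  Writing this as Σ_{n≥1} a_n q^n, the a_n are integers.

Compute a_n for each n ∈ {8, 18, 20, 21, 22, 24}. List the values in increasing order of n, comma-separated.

[q^8] φ(1)=1,φ(2)=1,φ(4)=2,φ(8)=4 ⇒ 8
d|18:{18,9,6,3,2,1}  Σφ=6+6+2+2+1+1=18
n=20: 1·20 2·10 4·5 5·4 10·2 20·1  φ→[1+1+2+4+4+8]=20
d|21:{1,3,7,21}  Σφ=1+2+6+12=21
[q^22] φ(22)=10,φ(11)=10,φ(2)=1,φ(1)=1 ⇒ 22
d|24:{24,12,8,6,4,3,2,1}  Σφ=8+4+4+2+2+2+1+1=24

8, 18, 20, 21, 22, 24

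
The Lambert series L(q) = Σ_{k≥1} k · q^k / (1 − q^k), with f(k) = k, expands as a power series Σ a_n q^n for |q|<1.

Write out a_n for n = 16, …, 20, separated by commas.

31, 18, 39, 20, 42

q^16  k|16↦f(k): 16:16 8:8 4:4 2:2 1:1  a_16=31
n=17: 1·17 17·1  f→[1+17]=18
[q^18] f(1)=1,f(2)=2,f(3)=3,f(6)=6,f(9)=9,f(18)=18 ⇒ 39
d|19:{19,1}  Σf=19+1=20
[q^20] f(1)=1,f(2)=2,f(4)=4,f(5)=5,f(10)=10,f(20)=20 ⇒ 42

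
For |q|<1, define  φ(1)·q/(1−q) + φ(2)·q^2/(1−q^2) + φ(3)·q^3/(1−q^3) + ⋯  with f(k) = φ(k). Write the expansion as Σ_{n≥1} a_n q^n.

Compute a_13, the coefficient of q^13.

d|13:{13,1}  Σφ=12+1=13

a_13 = 13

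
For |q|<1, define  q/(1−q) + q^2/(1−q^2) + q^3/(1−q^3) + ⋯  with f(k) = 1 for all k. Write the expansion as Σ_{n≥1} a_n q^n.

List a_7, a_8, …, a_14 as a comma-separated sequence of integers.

2, 4, 3, 4, 2, 6, 2, 4

n=7: 1·7 7·1  f→[1+1]=2
d|8:{8,4,2,1}  Σf=1+1+1+1=4
n=9: 9·1 3·3 1·9  f→[1+1+1]=3
d|10:{10,5,2,1}  Σf=1+1+1+1=4
q^11  k|11↦f(k): 1:1 11:1  a_11=2
[q^12] f(12)=1,f(6)=1,f(4)=1,f(3)=1,f(2)=1,f(1)=1 ⇒ 6
[q^13] f(1)=1,f(13)=1 ⇒ 2
d|14:{14,7,2,1}  Σf=1+1+1+1=4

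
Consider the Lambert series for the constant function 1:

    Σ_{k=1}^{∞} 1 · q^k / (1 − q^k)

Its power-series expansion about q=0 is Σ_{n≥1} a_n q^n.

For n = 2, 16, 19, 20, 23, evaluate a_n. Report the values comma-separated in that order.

2, 5, 2, 6, 2

n=2: 2·1 1·2  f→[1+1]=2
n=16: 16·1 8·2 4·4 2·8 1·16  f→[1+1+1+1+1]=5
[q^19] f(19)=1,f(1)=1 ⇒ 2
d|20:{1,2,4,5,10,20}  Σf=1+1+1+1+1+1=6
q^23  k|23↦f(k): 1:1 23:1  a_23=2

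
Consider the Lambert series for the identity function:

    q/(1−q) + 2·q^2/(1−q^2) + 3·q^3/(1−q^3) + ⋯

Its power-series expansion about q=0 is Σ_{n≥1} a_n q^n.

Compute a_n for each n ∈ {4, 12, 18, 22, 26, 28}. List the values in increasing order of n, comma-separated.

d|4:{4,2,1}  Σf=4+2+1=7
q^12  k|12↦f(k): 12:12 6:6 4:4 3:3 2:2 1:1  a_12=28
q^18  k|18↦f(k): 18:18 9:9 6:6 3:3 2:2 1:1  a_18=39
n=22: 1·22 2·11 11·2 22·1  f→[1+2+11+22]=36
[q^26] f(1)=1,f(2)=2,f(13)=13,f(26)=26 ⇒ 42
d|28:{1,2,4,7,14,28}  Σf=1+2+4+7+14+28=56

7, 28, 39, 36, 42, 56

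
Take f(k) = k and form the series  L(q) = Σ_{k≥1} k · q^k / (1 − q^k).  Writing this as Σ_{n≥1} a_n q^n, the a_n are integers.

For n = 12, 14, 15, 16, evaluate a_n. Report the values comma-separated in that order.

q^12  k|12↦f(k): 12:12 6:6 4:4 3:3 2:2 1:1  a_12=28
[q^14] f(1)=1,f(2)=2,f(7)=7,f(14)=14 ⇒ 24
n=15: 1·15 3·5 5·3 15·1  f→[1+3+5+15]=24
n=16: 1·16 2·8 4·4 8·2 16·1  f→[1+2+4+8+16]=31

28, 24, 24, 31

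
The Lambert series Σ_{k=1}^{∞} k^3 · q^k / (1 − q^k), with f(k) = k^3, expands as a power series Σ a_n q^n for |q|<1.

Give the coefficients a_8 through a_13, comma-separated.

585, 757, 1134, 1332, 2044, 2198

[q^8] f(8)=512,f(4)=64,f(2)=8,f(1)=1 ⇒ 585
q^9  k|9↦f(k): 1:1 3:27 9:729  a_9=757
d|10:{10,5,2,1}  Σf=1000+125+8+1=1134
[q^11] f(1)=1,f(11)=1331 ⇒ 1332
d|12:{12,6,4,3,2,1}  Σf=1728+216+64+27+8+1=2044
q^13  k|13↦f(k): 13:2197 1:1  a_13=2198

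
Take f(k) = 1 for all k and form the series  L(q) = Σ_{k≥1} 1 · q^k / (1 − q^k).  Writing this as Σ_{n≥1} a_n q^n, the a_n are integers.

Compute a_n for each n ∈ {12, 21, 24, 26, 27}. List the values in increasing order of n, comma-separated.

6, 4, 8, 4, 4

[q^12] f(1)=1,f(2)=1,f(3)=1,f(4)=1,f(6)=1,f(12)=1 ⇒ 6
q^21  k|21↦f(k): 21:1 7:1 3:1 1:1  a_21=4
d|24:{24,12,8,6,4,3,2,1}  Σf=1+1+1+1+1+1+1+1=8
[q^26] f(1)=1,f(2)=1,f(13)=1,f(26)=1 ⇒ 4
d|27:{27,9,3,1}  Σf=1+1+1+1=4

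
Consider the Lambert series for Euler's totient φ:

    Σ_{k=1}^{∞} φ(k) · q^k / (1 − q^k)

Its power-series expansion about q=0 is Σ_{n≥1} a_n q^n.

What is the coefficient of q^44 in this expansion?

q^44  k|44↦φ(k): 1:1 2:1 4:2 11:10 22:10 44:20  a_44=44

a_44 = 44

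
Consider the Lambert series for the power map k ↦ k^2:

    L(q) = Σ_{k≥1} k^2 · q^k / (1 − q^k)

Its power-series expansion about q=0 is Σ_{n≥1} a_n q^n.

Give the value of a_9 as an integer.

a_9 = 91

d|9:{1,3,9}  Σf=1+9+81=91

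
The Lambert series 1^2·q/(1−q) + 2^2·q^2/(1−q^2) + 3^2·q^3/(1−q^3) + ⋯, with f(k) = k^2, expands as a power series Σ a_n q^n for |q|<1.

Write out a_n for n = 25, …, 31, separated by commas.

651, 850, 820, 1050, 842, 1300, 962

q^25  k|25↦f(k): 25:625 5:25 1:1  a_25=651
d|26:{26,13,2,1}  Σf=676+169+4+1=850
[q^27] f(27)=729,f(9)=81,f(3)=9,f(1)=1 ⇒ 820
n=28: 28·1 14·2 7·4 4·7 2·14 1·28  f→[784+196+49+16+4+1]=1050
n=29: 29·1 1·29  f→[841+1]=842
n=30: 30·1 15·2 10·3 6·5 5·6 3·10 2·15 1·30  f→[900+225+100+36+25+9+4+1]=1300
q^31  k|31↦f(k): 1:1 31:961  a_31=962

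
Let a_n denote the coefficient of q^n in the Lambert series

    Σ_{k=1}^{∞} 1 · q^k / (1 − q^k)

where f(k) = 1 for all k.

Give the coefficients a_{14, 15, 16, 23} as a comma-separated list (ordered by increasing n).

4, 4, 5, 2

d|14:{14,7,2,1}  Σf=1+1+1+1=4
n=15: 1·15 3·5 5·3 15·1  f→[1+1+1+1]=4
[q^16] f(1)=1,f(2)=1,f(4)=1,f(8)=1,f(16)=1 ⇒ 5
n=23: 23·1 1·23  f→[1+1]=2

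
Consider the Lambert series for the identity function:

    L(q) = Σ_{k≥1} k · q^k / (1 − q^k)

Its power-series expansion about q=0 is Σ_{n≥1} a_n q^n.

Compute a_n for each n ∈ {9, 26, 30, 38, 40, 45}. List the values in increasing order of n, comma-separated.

13, 42, 72, 60, 90, 78

d|9:{9,3,1}  Σf=9+3+1=13
[q^26] f(26)=26,f(13)=13,f(2)=2,f(1)=1 ⇒ 42
d|30:{1,2,3,5,6,10,15,30}  Σf=1+2+3+5+6+10+15+30=72
[q^38] f(1)=1,f(2)=2,f(19)=19,f(38)=38 ⇒ 60
q^40  k|40↦f(k): 1:1 2:2 4:4 5:5 8:8 10:10 20:20 40:40  a_40=90
[q^45] f(45)=45,f(15)=15,f(9)=9,f(5)=5,f(3)=3,f(1)=1 ⇒ 78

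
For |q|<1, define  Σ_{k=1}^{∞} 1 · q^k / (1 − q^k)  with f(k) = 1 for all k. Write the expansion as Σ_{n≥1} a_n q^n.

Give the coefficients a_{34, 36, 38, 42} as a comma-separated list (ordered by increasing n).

d|34:{34,17,2,1}  Σf=1+1+1+1=4
q^36  k|36↦f(k): 36:1 18:1 12:1 9:1 6:1 4:1 3:1 2:1 1:1  a_36=9
[q^38] f(1)=1,f(2)=1,f(19)=1,f(38)=1 ⇒ 4
d|42:{42,21,14,7,6,3,2,1}  Σf=1+1+1+1+1+1+1+1=8

4, 9, 4, 8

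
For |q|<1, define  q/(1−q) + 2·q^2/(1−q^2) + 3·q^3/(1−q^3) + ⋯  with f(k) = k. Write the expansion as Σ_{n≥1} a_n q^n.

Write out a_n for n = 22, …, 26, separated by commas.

36, 24, 60, 31, 42

q^22  k|22↦f(k): 1:1 2:2 11:11 22:22  a_22=36
q^23  k|23↦f(k): 23:23 1:1  a_23=24
d|24:{1,2,3,4,6,8,12,24}  Σf=1+2+3+4+6+8+12+24=60
n=25: 25·1 5·5 1·25  f→[25+5+1]=31
d|26:{26,13,2,1}  Σf=26+13+2+1=42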